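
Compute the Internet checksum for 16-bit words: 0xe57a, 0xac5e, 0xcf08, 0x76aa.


Sum all words (with carry folding):
+ 0xe57a = 0xe57a
+ 0xac5e = 0x91d9
+ 0xcf08 = 0x60e2
+ 0x76aa = 0xd78c
One's complement: ~0xd78c
Checksum = 0x2873


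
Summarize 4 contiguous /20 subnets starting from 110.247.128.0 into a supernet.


Original prefix: /20
Number of subnets: 4 = 2^2
New prefix = 20 - 2 = 18
Supernet: 110.247.128.0/18


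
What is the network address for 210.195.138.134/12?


IP:   11010010.11000011.10001010.10000110
Mask: 11111111.11110000.00000000.00000000
AND operation:
Net:  11010010.11000000.00000000.00000000
Network: 210.192.0.0/12


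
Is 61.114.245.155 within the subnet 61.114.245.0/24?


Subnet network: 61.114.245.0
Test IP AND mask: 61.114.245.0
Yes, 61.114.245.155 is in 61.114.245.0/24


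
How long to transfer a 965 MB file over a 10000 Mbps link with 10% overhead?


Effective throughput = 10000 * (1 - 10/100) = 9000 Mbps
File size in Mb = 965 * 8 = 7720 Mb
Time = 7720 / 9000
Time = 0.8578 seconds


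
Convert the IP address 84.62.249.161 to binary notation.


84 = 01010100
62 = 00111110
249 = 11111001
161 = 10100001
Binary: 01010100.00111110.11111001.10100001


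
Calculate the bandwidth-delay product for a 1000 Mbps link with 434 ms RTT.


BDP = bandwidth * RTT
= 1000 Mbps * 434 ms
= 1000 * 1e6 * 434 / 1000 bits
= 434000000 bits
= 54250000 bytes
= 52978.5156 KB
BDP = 434000000 bits (54250000 bytes)


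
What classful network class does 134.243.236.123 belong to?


First octet: 134
Binary: 10000110
10xxxxxx -> Class B (128-191)
Class B, default mask 255.255.0.0 (/16)


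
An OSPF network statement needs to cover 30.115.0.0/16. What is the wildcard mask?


Subnet mask: 255.255.0.0
Wildcard = 255.255.255.255 - subnet mask
255 - 255 = 0
255 - 255 = 0
255 - 0 = 255
255 - 0 = 255
Wildcard: 0.0.255.255


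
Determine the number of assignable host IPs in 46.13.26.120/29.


Host bits = 32 - 29 = 3
Total addresses = 2^3 = 8
Usable = total - 2 (network and broadcast)
Usable hosts: 6


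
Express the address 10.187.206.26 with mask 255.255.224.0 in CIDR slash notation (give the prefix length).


Binary: 11111111.11111111.11100000.00000000
Count leading 1s
Prefix: /19


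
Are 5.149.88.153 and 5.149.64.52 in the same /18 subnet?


Mask: 255.255.192.0
5.149.88.153 AND mask = 5.149.64.0
5.149.64.52 AND mask = 5.149.64.0
Yes, same subnet (5.149.64.0)


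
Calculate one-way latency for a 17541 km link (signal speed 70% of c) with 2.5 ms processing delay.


Speed = 0.7 * 3e5 km/s = 210000 km/s
Propagation delay = 17541 / 210000 = 0.0835 s = 83.5286 ms
Processing delay = 2.5 ms
Total one-way latency = 86.0286 ms


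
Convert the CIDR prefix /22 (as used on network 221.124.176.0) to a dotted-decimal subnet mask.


/22 means 22 network bits, 10 host bits
Binary: 11111111111111111111110000000000
Mask: 255.255.252.0


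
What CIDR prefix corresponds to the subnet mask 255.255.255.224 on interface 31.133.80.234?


Binary: 11111111.11111111.11111111.11100000
Count leading 1s
Prefix: /27


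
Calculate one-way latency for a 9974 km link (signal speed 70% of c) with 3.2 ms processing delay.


Speed = 0.7 * 3e5 km/s = 210000 km/s
Propagation delay = 9974 / 210000 = 0.0475 s = 47.4952 ms
Processing delay = 3.2 ms
Total one-way latency = 50.6952 ms


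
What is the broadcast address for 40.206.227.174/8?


Network: 40.0.0.0/8
Host bits = 24
Set all host bits to 1:
Broadcast: 40.255.255.255


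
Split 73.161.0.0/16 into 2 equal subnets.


New prefix = 16 + 1 = 17
Each subnet has 32768 addresses
  73.161.0.0/17
  73.161.128.0/17
Subnets: 73.161.0.0/17, 73.161.128.0/17


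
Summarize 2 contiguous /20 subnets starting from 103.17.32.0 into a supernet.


Original prefix: /20
Number of subnets: 2 = 2^1
New prefix = 20 - 1 = 19
Supernet: 103.17.32.0/19


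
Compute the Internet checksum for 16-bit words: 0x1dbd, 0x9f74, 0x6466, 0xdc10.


Sum all words (with carry folding):
+ 0x1dbd = 0x1dbd
+ 0x9f74 = 0xbd31
+ 0x6466 = 0x2198
+ 0xdc10 = 0xfda8
One's complement: ~0xfda8
Checksum = 0x0257


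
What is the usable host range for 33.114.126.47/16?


Network: 33.114.0.0
Broadcast: 33.114.255.255
First usable = network + 1
Last usable = broadcast - 1
Range: 33.114.0.1 to 33.114.255.254


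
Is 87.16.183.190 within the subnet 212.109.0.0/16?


Subnet network: 212.109.0.0
Test IP AND mask: 87.16.0.0
No, 87.16.183.190 is not in 212.109.0.0/16


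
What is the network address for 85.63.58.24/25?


IP:   01010101.00111111.00111010.00011000
Mask: 11111111.11111111.11111111.10000000
AND operation:
Net:  01010101.00111111.00111010.00000000
Network: 85.63.58.0/25


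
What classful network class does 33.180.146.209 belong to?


First octet: 33
Binary: 00100001
0xxxxxxx -> Class A (1-126)
Class A, default mask 255.0.0.0 (/8)


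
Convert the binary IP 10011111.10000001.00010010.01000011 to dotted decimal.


10011111 = 159
10000001 = 129
00010010 = 18
01000011 = 67
IP: 159.129.18.67


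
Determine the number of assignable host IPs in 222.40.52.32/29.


Host bits = 32 - 29 = 3
Total addresses = 2^3 = 8
Usable = total - 2 (network and broadcast)
Usable hosts: 6


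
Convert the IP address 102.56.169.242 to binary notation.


102 = 01100110
56 = 00111000
169 = 10101001
242 = 11110010
Binary: 01100110.00111000.10101001.11110010


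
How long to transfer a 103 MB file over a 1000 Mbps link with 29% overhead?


Effective throughput = 1000 * (1 - 29/100) = 710 Mbps
File size in Mb = 103 * 8 = 824 Mb
Time = 824 / 710
Time = 1.1606 seconds


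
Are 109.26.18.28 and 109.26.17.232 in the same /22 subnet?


Mask: 255.255.252.0
109.26.18.28 AND mask = 109.26.16.0
109.26.17.232 AND mask = 109.26.16.0
Yes, same subnet (109.26.16.0)


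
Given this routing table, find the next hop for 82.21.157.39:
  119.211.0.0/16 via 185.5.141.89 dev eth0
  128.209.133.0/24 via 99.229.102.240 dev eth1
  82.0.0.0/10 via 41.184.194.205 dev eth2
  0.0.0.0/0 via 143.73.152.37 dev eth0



Longest prefix match for 82.21.157.39:
  /16 119.211.0.0: no
  /24 128.209.133.0: no
  /10 82.0.0.0: MATCH
  /0 0.0.0.0: MATCH
Selected: next-hop 41.184.194.205 via eth2 (matched /10)


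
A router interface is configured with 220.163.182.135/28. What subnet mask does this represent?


/28 means 28 network bits, 4 host bits
Binary: 11111111111111111111111111110000
Mask: 255.255.255.240


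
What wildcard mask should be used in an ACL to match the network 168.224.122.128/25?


Subnet mask: 255.255.255.128
Wildcard = 255.255.255.255 - subnet mask
255 - 255 = 0
255 - 255 = 0
255 - 255 = 0
255 - 128 = 127
Wildcard: 0.0.0.127


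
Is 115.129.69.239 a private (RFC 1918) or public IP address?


RFC 1918 private ranges:
  10.0.0.0/8 (10.0.0.0 - 10.255.255.255)
  172.16.0.0/12 (172.16.0.0 - 172.31.255.255)
  192.168.0.0/16 (192.168.0.0 - 192.168.255.255)
Public (not in any RFC 1918 range)


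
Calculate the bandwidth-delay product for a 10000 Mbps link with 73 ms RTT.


BDP = bandwidth * RTT
= 10000 Mbps * 73 ms
= 10000 * 1e6 * 73 / 1000 bits
= 730000000 bits
= 91250000 bytes
= 89111.3281 KB
BDP = 730000000 bits (91250000 bytes)


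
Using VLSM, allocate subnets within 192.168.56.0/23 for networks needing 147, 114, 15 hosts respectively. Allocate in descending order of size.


147 hosts -> /24 (254 usable): 192.168.56.0/24
114 hosts -> /25 (126 usable): 192.168.57.0/25
15 hosts -> /27 (30 usable): 192.168.57.128/27
Allocation: 192.168.56.0/24 (147 hosts, 254 usable); 192.168.57.0/25 (114 hosts, 126 usable); 192.168.57.128/27 (15 hosts, 30 usable)


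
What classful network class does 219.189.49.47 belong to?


First octet: 219
Binary: 11011011
110xxxxx -> Class C (192-223)
Class C, default mask 255.255.255.0 (/24)


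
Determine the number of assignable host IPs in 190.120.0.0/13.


Host bits = 32 - 13 = 19
Total addresses = 2^19 = 524288
Usable = total - 2 (network and broadcast)
Usable hosts: 524286


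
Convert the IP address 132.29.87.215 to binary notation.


132 = 10000100
29 = 00011101
87 = 01010111
215 = 11010111
Binary: 10000100.00011101.01010111.11010111


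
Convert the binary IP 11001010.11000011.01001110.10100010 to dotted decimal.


11001010 = 202
11000011 = 195
01001110 = 78
10100010 = 162
IP: 202.195.78.162


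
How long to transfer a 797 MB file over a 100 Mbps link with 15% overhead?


Effective throughput = 100 * (1 - 15/100) = 85 Mbps
File size in Mb = 797 * 8 = 6376 Mb
Time = 6376 / 85
Time = 75.0118 seconds


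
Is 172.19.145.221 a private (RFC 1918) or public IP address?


RFC 1918 private ranges:
  10.0.0.0/8 (10.0.0.0 - 10.255.255.255)
  172.16.0.0/12 (172.16.0.0 - 172.31.255.255)
  192.168.0.0/16 (192.168.0.0 - 192.168.255.255)
Private (in 172.16.0.0/12)


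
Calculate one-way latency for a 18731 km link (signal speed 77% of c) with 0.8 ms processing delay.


Speed = 0.77 * 3e5 km/s = 231000 km/s
Propagation delay = 18731 / 231000 = 0.0811 s = 81.0866 ms
Processing delay = 0.8 ms
Total one-way latency = 81.8866 ms


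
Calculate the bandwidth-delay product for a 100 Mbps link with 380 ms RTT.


BDP = bandwidth * RTT
= 100 Mbps * 380 ms
= 100 * 1e6 * 380 / 1000 bits
= 38000000 bits
= 4750000 bytes
= 4638.6719 KB
BDP = 38000000 bits (4750000 bytes)


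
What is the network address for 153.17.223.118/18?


IP:   10011001.00010001.11011111.01110110
Mask: 11111111.11111111.11000000.00000000
AND operation:
Net:  10011001.00010001.11000000.00000000
Network: 153.17.192.0/18


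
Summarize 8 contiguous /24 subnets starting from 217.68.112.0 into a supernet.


Original prefix: /24
Number of subnets: 8 = 2^3
New prefix = 24 - 3 = 21
Supernet: 217.68.112.0/21


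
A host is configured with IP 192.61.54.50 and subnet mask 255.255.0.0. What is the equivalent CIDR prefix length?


Binary: 11111111.11111111.00000000.00000000
Count leading 1s
Prefix: /16


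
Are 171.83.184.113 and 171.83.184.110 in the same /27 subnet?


Mask: 255.255.255.224
171.83.184.113 AND mask = 171.83.184.96
171.83.184.110 AND mask = 171.83.184.96
Yes, same subnet (171.83.184.96)


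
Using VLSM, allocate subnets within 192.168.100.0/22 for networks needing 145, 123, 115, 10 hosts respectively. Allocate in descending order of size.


145 hosts -> /24 (254 usable): 192.168.100.0/24
123 hosts -> /25 (126 usable): 192.168.101.0/25
115 hosts -> /25 (126 usable): 192.168.101.128/25
10 hosts -> /28 (14 usable): 192.168.102.0/28
Allocation: 192.168.100.0/24 (145 hosts, 254 usable); 192.168.101.0/25 (123 hosts, 126 usable); 192.168.101.128/25 (115 hosts, 126 usable); 192.168.102.0/28 (10 hosts, 14 usable)


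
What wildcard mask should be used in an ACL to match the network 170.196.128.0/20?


Subnet mask: 255.255.240.0
Wildcard = 255.255.255.255 - subnet mask
255 - 255 = 0
255 - 255 = 0
255 - 240 = 15
255 - 0 = 255
Wildcard: 0.0.15.255


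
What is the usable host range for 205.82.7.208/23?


Network: 205.82.6.0
Broadcast: 205.82.7.255
First usable = network + 1
Last usable = broadcast - 1
Range: 205.82.6.1 to 205.82.7.254


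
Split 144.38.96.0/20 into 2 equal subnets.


New prefix = 20 + 1 = 21
Each subnet has 2048 addresses
  144.38.96.0/21
  144.38.104.0/21
Subnets: 144.38.96.0/21, 144.38.104.0/21


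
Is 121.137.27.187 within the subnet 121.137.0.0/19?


Subnet network: 121.137.0.0
Test IP AND mask: 121.137.0.0
Yes, 121.137.27.187 is in 121.137.0.0/19


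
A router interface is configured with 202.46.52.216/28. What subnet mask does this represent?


/28 means 28 network bits, 4 host bits
Binary: 11111111111111111111111111110000
Mask: 255.255.255.240


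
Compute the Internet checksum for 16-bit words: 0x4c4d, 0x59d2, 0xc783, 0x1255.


Sum all words (with carry folding):
+ 0x4c4d = 0x4c4d
+ 0x59d2 = 0xa61f
+ 0xc783 = 0x6da3
+ 0x1255 = 0x7ff8
One's complement: ~0x7ff8
Checksum = 0x8007


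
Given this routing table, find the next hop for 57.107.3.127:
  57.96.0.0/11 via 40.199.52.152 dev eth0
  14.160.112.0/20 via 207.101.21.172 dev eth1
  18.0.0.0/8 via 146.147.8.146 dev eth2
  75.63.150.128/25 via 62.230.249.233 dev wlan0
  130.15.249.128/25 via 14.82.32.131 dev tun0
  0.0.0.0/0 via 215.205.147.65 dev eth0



Longest prefix match for 57.107.3.127:
  /11 57.96.0.0: MATCH
  /20 14.160.112.0: no
  /8 18.0.0.0: no
  /25 75.63.150.128: no
  /25 130.15.249.128: no
  /0 0.0.0.0: MATCH
Selected: next-hop 40.199.52.152 via eth0 (matched /11)


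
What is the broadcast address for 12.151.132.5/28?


Network: 12.151.132.0/28
Host bits = 4
Set all host bits to 1:
Broadcast: 12.151.132.15


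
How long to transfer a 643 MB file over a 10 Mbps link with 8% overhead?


Effective throughput = 10 * (1 - 8/100) = 9.2 Mbps
File size in Mb = 643 * 8 = 5144 Mb
Time = 5144 / 9.2
Time = 559.1304 seconds


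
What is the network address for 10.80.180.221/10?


IP:   00001010.01010000.10110100.11011101
Mask: 11111111.11000000.00000000.00000000
AND operation:
Net:  00001010.01000000.00000000.00000000
Network: 10.64.0.0/10


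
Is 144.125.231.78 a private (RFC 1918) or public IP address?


RFC 1918 private ranges:
  10.0.0.0/8 (10.0.0.0 - 10.255.255.255)
  172.16.0.0/12 (172.16.0.0 - 172.31.255.255)
  192.168.0.0/16 (192.168.0.0 - 192.168.255.255)
Public (not in any RFC 1918 range)


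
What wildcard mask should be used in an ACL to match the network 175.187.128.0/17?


Subnet mask: 255.255.128.0
Wildcard = 255.255.255.255 - subnet mask
255 - 255 = 0
255 - 255 = 0
255 - 128 = 127
255 - 0 = 255
Wildcard: 0.0.127.255


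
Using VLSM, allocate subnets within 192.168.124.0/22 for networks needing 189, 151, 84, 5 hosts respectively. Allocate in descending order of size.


189 hosts -> /24 (254 usable): 192.168.124.0/24
151 hosts -> /24 (254 usable): 192.168.125.0/24
84 hosts -> /25 (126 usable): 192.168.126.0/25
5 hosts -> /29 (6 usable): 192.168.126.128/29
Allocation: 192.168.124.0/24 (189 hosts, 254 usable); 192.168.125.0/24 (151 hosts, 254 usable); 192.168.126.0/25 (84 hosts, 126 usable); 192.168.126.128/29 (5 hosts, 6 usable)


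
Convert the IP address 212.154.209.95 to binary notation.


212 = 11010100
154 = 10011010
209 = 11010001
95 = 01011111
Binary: 11010100.10011010.11010001.01011111


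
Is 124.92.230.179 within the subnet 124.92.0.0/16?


Subnet network: 124.92.0.0
Test IP AND mask: 124.92.0.0
Yes, 124.92.230.179 is in 124.92.0.0/16


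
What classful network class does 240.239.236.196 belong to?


First octet: 240
Binary: 11110000
1111xxxx -> Class E (240-255)
Class E (reserved), default mask N/A


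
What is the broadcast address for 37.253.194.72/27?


Network: 37.253.194.64/27
Host bits = 5
Set all host bits to 1:
Broadcast: 37.253.194.95


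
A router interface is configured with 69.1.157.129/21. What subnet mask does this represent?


/21 means 21 network bits, 11 host bits
Binary: 11111111111111111111100000000000
Mask: 255.255.248.0


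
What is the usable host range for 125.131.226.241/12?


Network: 125.128.0.0
Broadcast: 125.143.255.255
First usable = network + 1
Last usable = broadcast - 1
Range: 125.128.0.1 to 125.143.255.254


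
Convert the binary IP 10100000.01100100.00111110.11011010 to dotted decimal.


10100000 = 160
01100100 = 100
00111110 = 62
11011010 = 218
IP: 160.100.62.218


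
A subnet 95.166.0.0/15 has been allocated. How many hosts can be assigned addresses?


Host bits = 32 - 15 = 17
Total addresses = 2^17 = 131072
Usable = total - 2 (network and broadcast)
Usable hosts: 131070


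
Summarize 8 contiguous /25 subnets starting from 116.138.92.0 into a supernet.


Original prefix: /25
Number of subnets: 8 = 2^3
New prefix = 25 - 3 = 22
Supernet: 116.138.92.0/22


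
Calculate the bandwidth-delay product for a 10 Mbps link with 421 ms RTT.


BDP = bandwidth * RTT
= 10 Mbps * 421 ms
= 10 * 1e6 * 421 / 1000 bits
= 4210000 bits
= 526250 bytes
= 513.916 KB
BDP = 4210000 bits (526250 bytes)


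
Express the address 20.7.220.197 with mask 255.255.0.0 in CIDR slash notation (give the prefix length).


Binary: 11111111.11111111.00000000.00000000
Count leading 1s
Prefix: /16


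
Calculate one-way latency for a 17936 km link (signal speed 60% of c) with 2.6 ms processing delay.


Speed = 0.6 * 3e5 km/s = 180000 km/s
Propagation delay = 17936 / 180000 = 0.0996 s = 99.6444 ms
Processing delay = 2.6 ms
Total one-way latency = 102.2444 ms


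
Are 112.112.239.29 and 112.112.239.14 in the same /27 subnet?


Mask: 255.255.255.224
112.112.239.29 AND mask = 112.112.239.0
112.112.239.14 AND mask = 112.112.239.0
Yes, same subnet (112.112.239.0)


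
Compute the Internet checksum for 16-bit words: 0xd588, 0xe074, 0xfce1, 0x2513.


Sum all words (with carry folding):
+ 0xd588 = 0xd588
+ 0xe074 = 0xb5fd
+ 0xfce1 = 0xb2df
+ 0x2513 = 0xd7f2
One's complement: ~0xd7f2
Checksum = 0x280d


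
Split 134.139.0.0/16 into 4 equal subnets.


New prefix = 16 + 2 = 18
Each subnet has 16384 addresses
  134.139.0.0/18
  134.139.64.0/18
  134.139.128.0/18
  134.139.192.0/18
Subnets: 134.139.0.0/18, 134.139.64.0/18, 134.139.128.0/18, 134.139.192.0/18


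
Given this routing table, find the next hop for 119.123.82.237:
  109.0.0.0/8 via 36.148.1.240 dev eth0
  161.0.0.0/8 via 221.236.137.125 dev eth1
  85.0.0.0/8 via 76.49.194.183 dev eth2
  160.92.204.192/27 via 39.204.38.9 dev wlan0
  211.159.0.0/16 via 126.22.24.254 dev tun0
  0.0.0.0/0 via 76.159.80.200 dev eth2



Longest prefix match for 119.123.82.237:
  /8 109.0.0.0: no
  /8 161.0.0.0: no
  /8 85.0.0.0: no
  /27 160.92.204.192: no
  /16 211.159.0.0: no
  /0 0.0.0.0: MATCH
Selected: next-hop 76.159.80.200 via eth2 (matched /0)


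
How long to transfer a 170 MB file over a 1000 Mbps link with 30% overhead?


Effective throughput = 1000 * (1 - 30/100) = 700 Mbps
File size in Mb = 170 * 8 = 1360 Mb
Time = 1360 / 700
Time = 1.9429 seconds


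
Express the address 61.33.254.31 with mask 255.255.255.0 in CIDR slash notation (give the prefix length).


Binary: 11111111.11111111.11111111.00000000
Count leading 1s
Prefix: /24


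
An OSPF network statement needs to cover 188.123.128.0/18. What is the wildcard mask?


Subnet mask: 255.255.192.0
Wildcard = 255.255.255.255 - subnet mask
255 - 255 = 0
255 - 255 = 0
255 - 192 = 63
255 - 0 = 255
Wildcard: 0.0.63.255


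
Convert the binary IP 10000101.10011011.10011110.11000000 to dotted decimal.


10000101 = 133
10011011 = 155
10011110 = 158
11000000 = 192
IP: 133.155.158.192


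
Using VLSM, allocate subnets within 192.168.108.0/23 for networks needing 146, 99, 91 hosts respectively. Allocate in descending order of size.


146 hosts -> /24 (254 usable): 192.168.108.0/24
99 hosts -> /25 (126 usable): 192.168.109.0/25
91 hosts -> /25 (126 usable): 192.168.109.128/25
Allocation: 192.168.108.0/24 (146 hosts, 254 usable); 192.168.109.0/25 (99 hosts, 126 usable); 192.168.109.128/25 (91 hosts, 126 usable)


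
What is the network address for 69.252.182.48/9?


IP:   01000101.11111100.10110110.00110000
Mask: 11111111.10000000.00000000.00000000
AND operation:
Net:  01000101.10000000.00000000.00000000
Network: 69.128.0.0/9


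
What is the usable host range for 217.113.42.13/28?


Network: 217.113.42.0
Broadcast: 217.113.42.15
First usable = network + 1
Last usable = broadcast - 1
Range: 217.113.42.1 to 217.113.42.14


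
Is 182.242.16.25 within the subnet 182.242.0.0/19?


Subnet network: 182.242.0.0
Test IP AND mask: 182.242.0.0
Yes, 182.242.16.25 is in 182.242.0.0/19


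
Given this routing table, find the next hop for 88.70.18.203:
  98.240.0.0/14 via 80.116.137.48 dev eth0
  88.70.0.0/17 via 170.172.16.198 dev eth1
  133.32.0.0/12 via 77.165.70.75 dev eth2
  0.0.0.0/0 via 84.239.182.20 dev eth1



Longest prefix match for 88.70.18.203:
  /14 98.240.0.0: no
  /17 88.70.0.0: MATCH
  /12 133.32.0.0: no
  /0 0.0.0.0: MATCH
Selected: next-hop 170.172.16.198 via eth1 (matched /17)


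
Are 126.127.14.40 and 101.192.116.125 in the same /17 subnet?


Mask: 255.255.128.0
126.127.14.40 AND mask = 126.127.0.0
101.192.116.125 AND mask = 101.192.0.0
No, different subnets (126.127.0.0 vs 101.192.0.0)


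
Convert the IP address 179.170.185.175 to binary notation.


179 = 10110011
170 = 10101010
185 = 10111001
175 = 10101111
Binary: 10110011.10101010.10111001.10101111


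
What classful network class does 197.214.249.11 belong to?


First octet: 197
Binary: 11000101
110xxxxx -> Class C (192-223)
Class C, default mask 255.255.255.0 (/24)


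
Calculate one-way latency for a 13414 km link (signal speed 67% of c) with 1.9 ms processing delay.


Speed = 0.67 * 3e5 km/s = 201000 km/s
Propagation delay = 13414 / 201000 = 0.0667 s = 66.7363 ms
Processing delay = 1.9 ms
Total one-way latency = 68.6363 ms


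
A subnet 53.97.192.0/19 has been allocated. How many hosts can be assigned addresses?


Host bits = 32 - 19 = 13
Total addresses = 2^13 = 8192
Usable = total - 2 (network and broadcast)
Usable hosts: 8190


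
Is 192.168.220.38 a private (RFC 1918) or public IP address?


RFC 1918 private ranges:
  10.0.0.0/8 (10.0.0.0 - 10.255.255.255)
  172.16.0.0/12 (172.16.0.0 - 172.31.255.255)
  192.168.0.0/16 (192.168.0.0 - 192.168.255.255)
Private (in 192.168.0.0/16)


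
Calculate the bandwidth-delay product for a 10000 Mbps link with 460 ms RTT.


BDP = bandwidth * RTT
= 10000 Mbps * 460 ms
= 10000 * 1e6 * 460 / 1000 bits
= 4600000000 bits
= 575000000 bytes
= 561523.4375 KB
BDP = 4600000000 bits (575000000 bytes)


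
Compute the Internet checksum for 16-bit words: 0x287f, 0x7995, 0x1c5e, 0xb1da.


Sum all words (with carry folding):
+ 0x287f = 0x287f
+ 0x7995 = 0xa214
+ 0x1c5e = 0xbe72
+ 0xb1da = 0x704d
One's complement: ~0x704d
Checksum = 0x8fb2


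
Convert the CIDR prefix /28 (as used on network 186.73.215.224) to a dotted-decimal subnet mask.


/28 means 28 network bits, 4 host bits
Binary: 11111111111111111111111111110000
Mask: 255.255.255.240


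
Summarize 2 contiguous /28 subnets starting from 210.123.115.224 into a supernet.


Original prefix: /28
Number of subnets: 2 = 2^1
New prefix = 28 - 1 = 27
Supernet: 210.123.115.224/27


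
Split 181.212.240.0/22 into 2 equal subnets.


New prefix = 22 + 1 = 23
Each subnet has 512 addresses
  181.212.240.0/23
  181.212.242.0/23
Subnets: 181.212.240.0/23, 181.212.242.0/23


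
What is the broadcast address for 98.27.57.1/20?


Network: 98.27.48.0/20
Host bits = 12
Set all host bits to 1:
Broadcast: 98.27.63.255


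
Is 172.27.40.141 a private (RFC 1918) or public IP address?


RFC 1918 private ranges:
  10.0.0.0/8 (10.0.0.0 - 10.255.255.255)
  172.16.0.0/12 (172.16.0.0 - 172.31.255.255)
  192.168.0.0/16 (192.168.0.0 - 192.168.255.255)
Private (in 172.16.0.0/12)


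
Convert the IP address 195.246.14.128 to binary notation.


195 = 11000011
246 = 11110110
14 = 00001110
128 = 10000000
Binary: 11000011.11110110.00001110.10000000


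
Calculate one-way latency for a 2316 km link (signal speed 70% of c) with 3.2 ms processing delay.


Speed = 0.7 * 3e5 km/s = 210000 km/s
Propagation delay = 2316 / 210000 = 0.011 s = 11.0286 ms
Processing delay = 3.2 ms
Total one-way latency = 14.2286 ms


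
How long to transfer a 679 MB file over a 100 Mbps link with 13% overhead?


Effective throughput = 100 * (1 - 13/100) = 87 Mbps
File size in Mb = 679 * 8 = 5432 Mb
Time = 5432 / 87
Time = 62.4368 seconds


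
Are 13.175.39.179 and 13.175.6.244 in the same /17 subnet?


Mask: 255.255.128.0
13.175.39.179 AND mask = 13.175.0.0
13.175.6.244 AND mask = 13.175.0.0
Yes, same subnet (13.175.0.0)


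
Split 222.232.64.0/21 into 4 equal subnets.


New prefix = 21 + 2 = 23
Each subnet has 512 addresses
  222.232.64.0/23
  222.232.66.0/23
  222.232.68.0/23
  222.232.70.0/23
Subnets: 222.232.64.0/23, 222.232.66.0/23, 222.232.68.0/23, 222.232.70.0/23


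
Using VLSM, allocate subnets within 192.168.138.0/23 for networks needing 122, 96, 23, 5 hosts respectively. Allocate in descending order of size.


122 hosts -> /25 (126 usable): 192.168.138.0/25
96 hosts -> /25 (126 usable): 192.168.138.128/25
23 hosts -> /27 (30 usable): 192.168.139.0/27
5 hosts -> /29 (6 usable): 192.168.139.32/29
Allocation: 192.168.138.0/25 (122 hosts, 126 usable); 192.168.138.128/25 (96 hosts, 126 usable); 192.168.139.0/27 (23 hosts, 30 usable); 192.168.139.32/29 (5 hosts, 6 usable)


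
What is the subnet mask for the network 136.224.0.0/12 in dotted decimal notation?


/12 means 12 network bits, 20 host bits
Binary: 11111111111100000000000000000000
Mask: 255.240.0.0


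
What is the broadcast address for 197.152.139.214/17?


Network: 197.152.128.0/17
Host bits = 15
Set all host bits to 1:
Broadcast: 197.152.255.255


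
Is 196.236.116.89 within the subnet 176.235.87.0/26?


Subnet network: 176.235.87.0
Test IP AND mask: 196.236.116.64
No, 196.236.116.89 is not in 176.235.87.0/26


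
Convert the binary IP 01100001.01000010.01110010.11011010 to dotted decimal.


01100001 = 97
01000010 = 66
01110010 = 114
11011010 = 218
IP: 97.66.114.218


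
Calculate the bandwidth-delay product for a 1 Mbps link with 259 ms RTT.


BDP = bandwidth * RTT
= 1 Mbps * 259 ms
= 1 * 1e6 * 259 / 1000 bits
= 259000 bits
= 32375 bytes
= 31.6162 KB
BDP = 259000 bits (32375 bytes)


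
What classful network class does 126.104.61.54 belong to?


First octet: 126
Binary: 01111110
0xxxxxxx -> Class A (1-126)
Class A, default mask 255.0.0.0 (/8)


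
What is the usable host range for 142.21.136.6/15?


Network: 142.20.0.0
Broadcast: 142.21.255.255
First usable = network + 1
Last usable = broadcast - 1
Range: 142.20.0.1 to 142.21.255.254


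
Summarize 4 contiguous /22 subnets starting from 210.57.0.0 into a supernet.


Original prefix: /22
Number of subnets: 4 = 2^2
New prefix = 22 - 2 = 20
Supernet: 210.57.0.0/20


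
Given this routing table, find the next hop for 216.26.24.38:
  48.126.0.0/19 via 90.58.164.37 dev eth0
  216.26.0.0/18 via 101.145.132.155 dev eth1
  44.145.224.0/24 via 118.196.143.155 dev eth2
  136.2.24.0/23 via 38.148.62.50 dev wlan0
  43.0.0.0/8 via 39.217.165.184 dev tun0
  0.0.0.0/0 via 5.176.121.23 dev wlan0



Longest prefix match for 216.26.24.38:
  /19 48.126.0.0: no
  /18 216.26.0.0: MATCH
  /24 44.145.224.0: no
  /23 136.2.24.0: no
  /8 43.0.0.0: no
  /0 0.0.0.0: MATCH
Selected: next-hop 101.145.132.155 via eth1 (matched /18)


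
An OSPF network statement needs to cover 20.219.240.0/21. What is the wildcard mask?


Subnet mask: 255.255.248.0
Wildcard = 255.255.255.255 - subnet mask
255 - 255 = 0
255 - 255 = 0
255 - 248 = 7
255 - 0 = 255
Wildcard: 0.0.7.255


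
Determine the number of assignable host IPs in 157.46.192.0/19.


Host bits = 32 - 19 = 13
Total addresses = 2^13 = 8192
Usable = total - 2 (network and broadcast)
Usable hosts: 8190


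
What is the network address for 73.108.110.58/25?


IP:   01001001.01101100.01101110.00111010
Mask: 11111111.11111111.11111111.10000000
AND operation:
Net:  01001001.01101100.01101110.00000000
Network: 73.108.110.0/25


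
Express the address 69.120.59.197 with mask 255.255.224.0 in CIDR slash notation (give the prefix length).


Binary: 11111111.11111111.11100000.00000000
Count leading 1s
Prefix: /19


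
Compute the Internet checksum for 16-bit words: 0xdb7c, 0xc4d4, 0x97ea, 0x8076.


Sum all words (with carry folding):
+ 0xdb7c = 0xdb7c
+ 0xc4d4 = 0xa051
+ 0x97ea = 0x383c
+ 0x8076 = 0xb8b2
One's complement: ~0xb8b2
Checksum = 0x474d


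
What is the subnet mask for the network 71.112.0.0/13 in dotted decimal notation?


/13 means 13 network bits, 19 host bits
Binary: 11111111111110000000000000000000
Mask: 255.248.0.0


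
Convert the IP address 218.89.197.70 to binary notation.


218 = 11011010
89 = 01011001
197 = 11000101
70 = 01000110
Binary: 11011010.01011001.11000101.01000110


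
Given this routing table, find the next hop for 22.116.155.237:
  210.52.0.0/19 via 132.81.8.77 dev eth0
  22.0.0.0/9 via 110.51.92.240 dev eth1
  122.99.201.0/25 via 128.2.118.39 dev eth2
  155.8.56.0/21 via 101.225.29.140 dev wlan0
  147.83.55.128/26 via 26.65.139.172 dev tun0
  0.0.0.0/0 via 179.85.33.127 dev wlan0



Longest prefix match for 22.116.155.237:
  /19 210.52.0.0: no
  /9 22.0.0.0: MATCH
  /25 122.99.201.0: no
  /21 155.8.56.0: no
  /26 147.83.55.128: no
  /0 0.0.0.0: MATCH
Selected: next-hop 110.51.92.240 via eth1 (matched /9)


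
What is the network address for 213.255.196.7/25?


IP:   11010101.11111111.11000100.00000111
Mask: 11111111.11111111.11111111.10000000
AND operation:
Net:  11010101.11111111.11000100.00000000
Network: 213.255.196.0/25


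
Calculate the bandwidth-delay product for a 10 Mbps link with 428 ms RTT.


BDP = bandwidth * RTT
= 10 Mbps * 428 ms
= 10 * 1e6 * 428 / 1000 bits
= 4280000 bits
= 535000 bytes
= 522.4609 KB
BDP = 4280000 bits (535000 bytes)


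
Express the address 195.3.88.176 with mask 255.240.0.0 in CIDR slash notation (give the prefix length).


Binary: 11111111.11110000.00000000.00000000
Count leading 1s
Prefix: /12


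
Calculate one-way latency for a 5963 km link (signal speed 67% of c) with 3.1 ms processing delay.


Speed = 0.67 * 3e5 km/s = 201000 km/s
Propagation delay = 5963 / 201000 = 0.0297 s = 29.6667 ms
Processing delay = 3.1 ms
Total one-way latency = 32.7667 ms


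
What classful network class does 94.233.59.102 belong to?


First octet: 94
Binary: 01011110
0xxxxxxx -> Class A (1-126)
Class A, default mask 255.0.0.0 (/8)


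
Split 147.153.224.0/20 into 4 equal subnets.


New prefix = 20 + 2 = 22
Each subnet has 1024 addresses
  147.153.224.0/22
  147.153.228.0/22
  147.153.232.0/22
  147.153.236.0/22
Subnets: 147.153.224.0/22, 147.153.228.0/22, 147.153.232.0/22, 147.153.236.0/22


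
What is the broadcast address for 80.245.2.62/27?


Network: 80.245.2.32/27
Host bits = 5
Set all host bits to 1:
Broadcast: 80.245.2.63


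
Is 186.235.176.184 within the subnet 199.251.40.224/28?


Subnet network: 199.251.40.224
Test IP AND mask: 186.235.176.176
No, 186.235.176.184 is not in 199.251.40.224/28


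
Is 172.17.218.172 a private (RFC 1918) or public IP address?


RFC 1918 private ranges:
  10.0.0.0/8 (10.0.0.0 - 10.255.255.255)
  172.16.0.0/12 (172.16.0.0 - 172.31.255.255)
  192.168.0.0/16 (192.168.0.0 - 192.168.255.255)
Private (in 172.16.0.0/12)


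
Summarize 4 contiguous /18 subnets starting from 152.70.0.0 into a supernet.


Original prefix: /18
Number of subnets: 4 = 2^2
New prefix = 18 - 2 = 16
Supernet: 152.70.0.0/16


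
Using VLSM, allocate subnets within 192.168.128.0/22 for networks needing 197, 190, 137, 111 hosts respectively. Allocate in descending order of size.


197 hosts -> /24 (254 usable): 192.168.128.0/24
190 hosts -> /24 (254 usable): 192.168.129.0/24
137 hosts -> /24 (254 usable): 192.168.130.0/24
111 hosts -> /25 (126 usable): 192.168.131.0/25
Allocation: 192.168.128.0/24 (197 hosts, 254 usable); 192.168.129.0/24 (190 hosts, 254 usable); 192.168.130.0/24 (137 hosts, 254 usable); 192.168.131.0/25 (111 hosts, 126 usable)


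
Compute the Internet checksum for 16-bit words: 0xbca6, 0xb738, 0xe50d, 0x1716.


Sum all words (with carry folding):
+ 0xbca6 = 0xbca6
+ 0xb738 = 0x73df
+ 0xe50d = 0x58ed
+ 0x1716 = 0x7003
One's complement: ~0x7003
Checksum = 0x8ffc


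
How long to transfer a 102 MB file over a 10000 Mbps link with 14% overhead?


Effective throughput = 10000 * (1 - 14/100) = 8600 Mbps
File size in Mb = 102 * 8 = 816 Mb
Time = 816 / 8600
Time = 0.0949 seconds


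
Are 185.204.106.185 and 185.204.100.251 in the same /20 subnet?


Mask: 255.255.240.0
185.204.106.185 AND mask = 185.204.96.0
185.204.100.251 AND mask = 185.204.96.0
Yes, same subnet (185.204.96.0)


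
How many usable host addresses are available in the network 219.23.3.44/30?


Host bits = 32 - 30 = 2
Total addresses = 2^2 = 4
Usable = total - 2 (network and broadcast)
Usable hosts: 2


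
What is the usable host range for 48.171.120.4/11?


Network: 48.160.0.0
Broadcast: 48.191.255.255
First usable = network + 1
Last usable = broadcast - 1
Range: 48.160.0.1 to 48.191.255.254


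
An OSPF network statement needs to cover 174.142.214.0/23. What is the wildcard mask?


Subnet mask: 255.255.254.0
Wildcard = 255.255.255.255 - subnet mask
255 - 255 = 0
255 - 255 = 0
255 - 254 = 1
255 - 0 = 255
Wildcard: 0.0.1.255


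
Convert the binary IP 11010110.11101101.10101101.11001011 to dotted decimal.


11010110 = 214
11101101 = 237
10101101 = 173
11001011 = 203
IP: 214.237.173.203


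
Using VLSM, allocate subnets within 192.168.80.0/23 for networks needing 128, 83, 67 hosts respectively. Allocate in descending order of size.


128 hosts -> /24 (254 usable): 192.168.80.0/24
83 hosts -> /25 (126 usable): 192.168.81.0/25
67 hosts -> /25 (126 usable): 192.168.81.128/25
Allocation: 192.168.80.0/24 (128 hosts, 254 usable); 192.168.81.0/25 (83 hosts, 126 usable); 192.168.81.128/25 (67 hosts, 126 usable)


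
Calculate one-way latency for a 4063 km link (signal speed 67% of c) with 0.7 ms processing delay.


Speed = 0.67 * 3e5 km/s = 201000 km/s
Propagation delay = 4063 / 201000 = 0.0202 s = 20.2139 ms
Processing delay = 0.7 ms
Total one-way latency = 20.9139 ms


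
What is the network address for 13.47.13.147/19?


IP:   00001101.00101111.00001101.10010011
Mask: 11111111.11111111.11100000.00000000
AND operation:
Net:  00001101.00101111.00000000.00000000
Network: 13.47.0.0/19


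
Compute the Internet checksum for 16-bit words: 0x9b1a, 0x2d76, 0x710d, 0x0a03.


Sum all words (with carry folding):
+ 0x9b1a = 0x9b1a
+ 0x2d76 = 0xc890
+ 0x710d = 0x399e
+ 0x0a03 = 0x43a1
One's complement: ~0x43a1
Checksum = 0xbc5e


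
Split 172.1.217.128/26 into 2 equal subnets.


New prefix = 26 + 1 = 27
Each subnet has 32 addresses
  172.1.217.128/27
  172.1.217.160/27
Subnets: 172.1.217.128/27, 172.1.217.160/27


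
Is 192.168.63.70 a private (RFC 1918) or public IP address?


RFC 1918 private ranges:
  10.0.0.0/8 (10.0.0.0 - 10.255.255.255)
  172.16.0.0/12 (172.16.0.0 - 172.31.255.255)
  192.168.0.0/16 (192.168.0.0 - 192.168.255.255)
Private (in 192.168.0.0/16)


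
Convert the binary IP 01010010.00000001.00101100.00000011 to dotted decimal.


01010010 = 82
00000001 = 1
00101100 = 44
00000011 = 3
IP: 82.1.44.3


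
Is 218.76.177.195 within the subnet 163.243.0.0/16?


Subnet network: 163.243.0.0
Test IP AND mask: 218.76.0.0
No, 218.76.177.195 is not in 163.243.0.0/16


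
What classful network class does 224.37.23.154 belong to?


First octet: 224
Binary: 11100000
1110xxxx -> Class D (224-239)
Class D (multicast), default mask N/A


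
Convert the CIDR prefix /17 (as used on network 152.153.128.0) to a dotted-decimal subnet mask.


/17 means 17 network bits, 15 host bits
Binary: 11111111111111111000000000000000
Mask: 255.255.128.0


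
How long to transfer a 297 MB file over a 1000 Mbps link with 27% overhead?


Effective throughput = 1000 * (1 - 27/100) = 730 Mbps
File size in Mb = 297 * 8 = 2376 Mb
Time = 2376 / 730
Time = 3.2548 seconds


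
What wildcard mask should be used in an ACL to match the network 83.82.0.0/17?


Subnet mask: 255.255.128.0
Wildcard = 255.255.255.255 - subnet mask
255 - 255 = 0
255 - 255 = 0
255 - 128 = 127
255 - 0 = 255
Wildcard: 0.0.127.255


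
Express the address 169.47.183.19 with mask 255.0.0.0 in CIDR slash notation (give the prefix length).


Binary: 11111111.00000000.00000000.00000000
Count leading 1s
Prefix: /8


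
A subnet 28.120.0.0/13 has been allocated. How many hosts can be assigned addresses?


Host bits = 32 - 13 = 19
Total addresses = 2^19 = 524288
Usable = total - 2 (network and broadcast)
Usable hosts: 524286


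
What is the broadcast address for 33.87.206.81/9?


Network: 33.0.0.0/9
Host bits = 23
Set all host bits to 1:
Broadcast: 33.127.255.255


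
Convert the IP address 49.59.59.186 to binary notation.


49 = 00110001
59 = 00111011
59 = 00111011
186 = 10111010
Binary: 00110001.00111011.00111011.10111010


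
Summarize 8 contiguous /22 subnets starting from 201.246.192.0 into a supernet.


Original prefix: /22
Number of subnets: 8 = 2^3
New prefix = 22 - 3 = 19
Supernet: 201.246.192.0/19


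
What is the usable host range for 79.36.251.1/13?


Network: 79.32.0.0
Broadcast: 79.39.255.255
First usable = network + 1
Last usable = broadcast - 1
Range: 79.32.0.1 to 79.39.255.254


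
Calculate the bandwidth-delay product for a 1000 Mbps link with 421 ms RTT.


BDP = bandwidth * RTT
= 1000 Mbps * 421 ms
= 1000 * 1e6 * 421 / 1000 bits
= 421000000 bits
= 52625000 bytes
= 51391.6016 KB
BDP = 421000000 bits (52625000 bytes)


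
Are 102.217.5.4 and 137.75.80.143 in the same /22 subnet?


Mask: 255.255.252.0
102.217.5.4 AND mask = 102.217.4.0
137.75.80.143 AND mask = 137.75.80.0
No, different subnets (102.217.4.0 vs 137.75.80.0)


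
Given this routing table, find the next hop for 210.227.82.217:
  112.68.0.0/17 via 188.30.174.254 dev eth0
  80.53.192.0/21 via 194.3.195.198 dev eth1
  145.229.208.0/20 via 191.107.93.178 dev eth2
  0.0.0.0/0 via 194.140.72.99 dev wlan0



Longest prefix match for 210.227.82.217:
  /17 112.68.0.0: no
  /21 80.53.192.0: no
  /20 145.229.208.0: no
  /0 0.0.0.0: MATCH
Selected: next-hop 194.140.72.99 via wlan0 (matched /0)


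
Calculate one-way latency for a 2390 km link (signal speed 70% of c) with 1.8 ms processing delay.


Speed = 0.7 * 3e5 km/s = 210000 km/s
Propagation delay = 2390 / 210000 = 0.0114 s = 11.381 ms
Processing delay = 1.8 ms
Total one-way latency = 13.181 ms


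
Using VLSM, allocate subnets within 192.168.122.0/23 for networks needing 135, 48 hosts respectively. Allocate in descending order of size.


135 hosts -> /24 (254 usable): 192.168.122.0/24
48 hosts -> /26 (62 usable): 192.168.123.0/26
Allocation: 192.168.122.0/24 (135 hosts, 254 usable); 192.168.123.0/26 (48 hosts, 62 usable)


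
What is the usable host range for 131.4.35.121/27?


Network: 131.4.35.96
Broadcast: 131.4.35.127
First usable = network + 1
Last usable = broadcast - 1
Range: 131.4.35.97 to 131.4.35.126


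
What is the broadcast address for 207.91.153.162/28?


Network: 207.91.153.160/28
Host bits = 4
Set all host bits to 1:
Broadcast: 207.91.153.175


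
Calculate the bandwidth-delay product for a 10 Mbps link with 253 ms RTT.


BDP = bandwidth * RTT
= 10 Mbps * 253 ms
= 10 * 1e6 * 253 / 1000 bits
= 2530000 bits
= 316250 bytes
= 308.8379 KB
BDP = 2530000 bits (316250 bytes)


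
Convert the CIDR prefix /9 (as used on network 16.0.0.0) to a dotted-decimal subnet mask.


/9 means 9 network bits, 23 host bits
Binary: 11111111100000000000000000000000
Mask: 255.128.0.0


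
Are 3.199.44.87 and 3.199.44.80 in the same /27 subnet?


Mask: 255.255.255.224
3.199.44.87 AND mask = 3.199.44.64
3.199.44.80 AND mask = 3.199.44.64
Yes, same subnet (3.199.44.64)


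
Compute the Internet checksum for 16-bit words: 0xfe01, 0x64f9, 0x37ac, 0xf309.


Sum all words (with carry folding):
+ 0xfe01 = 0xfe01
+ 0x64f9 = 0x62fb
+ 0x37ac = 0x9aa7
+ 0xf309 = 0x8db1
One's complement: ~0x8db1
Checksum = 0x724e


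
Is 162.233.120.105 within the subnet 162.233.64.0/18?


Subnet network: 162.233.64.0
Test IP AND mask: 162.233.64.0
Yes, 162.233.120.105 is in 162.233.64.0/18


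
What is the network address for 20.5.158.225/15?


IP:   00010100.00000101.10011110.11100001
Mask: 11111111.11111110.00000000.00000000
AND operation:
Net:  00010100.00000100.00000000.00000000
Network: 20.4.0.0/15
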